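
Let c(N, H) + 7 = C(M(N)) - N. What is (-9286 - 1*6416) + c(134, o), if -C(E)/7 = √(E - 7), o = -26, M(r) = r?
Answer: -15843 - 7*√127 ≈ -15922.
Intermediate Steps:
C(E) = -7*√(-7 + E) (C(E) = -7*√(E - 7) = -7*√(-7 + E))
c(N, H) = -7 - N - 7*√(-7 + N) (c(N, H) = -7 + (-7*√(-7 + N) - N) = -7 + (-N - 7*√(-7 + N)) = -7 - N - 7*√(-7 + N))
(-9286 - 1*6416) + c(134, o) = (-9286 - 1*6416) + (-7 - 1*134 - 7*√(-7 + 134)) = (-9286 - 6416) + (-7 - 134 - 7*√127) = -15702 + (-141 - 7*√127) = -15843 - 7*√127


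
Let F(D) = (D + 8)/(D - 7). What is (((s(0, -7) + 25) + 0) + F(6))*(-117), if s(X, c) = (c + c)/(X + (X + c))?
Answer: -1521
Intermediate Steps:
s(X, c) = 2*c/(c + 2*X) (s(X, c) = (2*c)/(c + 2*X) = 2*c/(c + 2*X))
F(D) = (8 + D)/(-7 + D)
(((s(0, -7) + 25) + 0) + F(6))*(-117) = (((2*(-7)/(-7 + 2*0) + 25) + 0) + (8 + 6)/(-7 + 6))*(-117) = (((2*(-7)/(-7 + 0) + 25) + 0) + 14/(-1))*(-117) = (((2*(-7)/(-7) + 25) + 0) - 1*14)*(-117) = (((2*(-7)*(-1/7) + 25) + 0) - 14)*(-117) = (((2 + 25) + 0) - 14)*(-117) = ((27 + 0) - 14)*(-117) = (27 - 14)*(-117) = 13*(-117) = -1521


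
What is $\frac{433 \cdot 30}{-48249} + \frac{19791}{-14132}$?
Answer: $- \frac{379490213}{227284956} \approx -1.6697$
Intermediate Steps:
$\frac{433 \cdot 30}{-48249} + \frac{19791}{-14132} = 12990 \left(- \frac{1}{48249}\right) + 19791 \left(- \frac{1}{14132}\right) = - \frac{4330}{16083} - \frac{19791}{14132} = - \frac{379490213}{227284956}$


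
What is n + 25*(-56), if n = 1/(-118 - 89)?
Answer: -289801/207 ≈ -1400.0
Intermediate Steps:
n = -1/207 (n = 1/(-207) = -1/207 ≈ -0.0048309)
n + 25*(-56) = -1/207 + 25*(-56) = -1/207 - 1400 = -289801/207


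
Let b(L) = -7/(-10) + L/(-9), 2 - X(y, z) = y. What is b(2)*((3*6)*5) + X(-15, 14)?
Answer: 60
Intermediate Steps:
X(y, z) = 2 - y
b(L) = 7/10 - L/9 (b(L) = -7*(-⅒) + L*(-⅑) = 7/10 - L/9)
b(2)*((3*6)*5) + X(-15, 14) = (7/10 - ⅑*2)*((3*6)*5) + (2 - 1*(-15)) = (7/10 - 2/9)*(18*5) + (2 + 15) = (43/90)*90 + 17 = 43 + 17 = 60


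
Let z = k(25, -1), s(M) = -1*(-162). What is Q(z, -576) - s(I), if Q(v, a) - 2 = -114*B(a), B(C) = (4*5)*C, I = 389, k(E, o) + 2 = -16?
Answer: 1313120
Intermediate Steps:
k(E, o) = -18 (k(E, o) = -2 - 16 = -18)
B(C) = 20*C
s(M) = 162
z = -18
Q(v, a) = 2 - 2280*a
Q(z, -576) - s(I) = (2 - 2280*(-576)) - 1*162 = (2 + 1313280) - 162 = 1313282 - 162 = 1313120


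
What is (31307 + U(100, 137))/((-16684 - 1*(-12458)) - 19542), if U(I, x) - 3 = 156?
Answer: -15733/11884 ≈ -1.3239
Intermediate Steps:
U(I, x) = 159 (U(I, x) = 3 + 156 = 159)
(31307 + U(100, 137))/((-16684 - 1*(-12458)) - 19542) = (31307 + 159)/((-16684 - 1*(-12458)) - 19542) = 31466/((-16684 + 12458) - 19542) = 31466/(-4226 - 19542) = 31466/(-23768) = 31466*(-1/23768) = -15733/11884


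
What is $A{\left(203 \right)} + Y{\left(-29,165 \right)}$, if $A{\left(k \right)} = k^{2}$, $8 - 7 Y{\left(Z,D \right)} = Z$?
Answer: $\frac{288500}{7} \approx 41214.0$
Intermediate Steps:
$Y{\left(Z,D \right)} = \frac{8}{7} - \frac{Z}{7}$
$A{\left(203 \right)} + Y{\left(-29,165 \right)} = 203^{2} + \left(\frac{8}{7} - - \frac{29}{7}\right) = 41209 + \left(\frac{8}{7} + \frac{29}{7}\right) = 41209 + \frac{37}{7} = \frac{288500}{7}$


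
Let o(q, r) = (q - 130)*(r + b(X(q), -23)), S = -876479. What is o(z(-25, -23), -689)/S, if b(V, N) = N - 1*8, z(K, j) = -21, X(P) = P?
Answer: -108720/876479 ≈ -0.12404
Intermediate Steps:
b(V, N) = -8 + N (b(V, N) = N - 8 = -8 + N)
o(q, r) = (-130 + q)*(-31 + r) (o(q, r) = (q - 130)*(r + (-8 - 23)) = (-130 + q)*(r - 31) = (-130 + q)*(-31 + r))
o(z(-25, -23), -689)/S = (4030 - 130*(-689) - 31*(-21) - 21*(-689))/(-876479) = (4030 + 89570 + 651 + 14469)*(-1/876479) = 108720*(-1/876479) = -108720/876479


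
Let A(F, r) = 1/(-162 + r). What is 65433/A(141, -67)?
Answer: -14984157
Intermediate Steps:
65433/A(141, -67) = 65433/(1/(-162 - 67)) = 65433/(1/(-229)) = 65433/(-1/229) = 65433*(-229) = -14984157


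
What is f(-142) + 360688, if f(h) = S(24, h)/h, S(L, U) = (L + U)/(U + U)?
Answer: 7272912773/20164 ≈ 3.6069e+5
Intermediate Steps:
S(L, U) = (L + U)/(2*U) (S(L, U) = (L + U)/((2*U)) = (L + U)*(1/(2*U)) = (L + U)/(2*U))
f(h) = (24 + h)/(2*h²) (f(h) = ((24 + h)/(2*h))/h = (24 + h)/(2*h²))
f(-142) + 360688 = (½)*(24 - 142)/(-142)² + 360688 = (½)*(1/20164)*(-118) + 360688 = -59/20164 + 360688 = 7272912773/20164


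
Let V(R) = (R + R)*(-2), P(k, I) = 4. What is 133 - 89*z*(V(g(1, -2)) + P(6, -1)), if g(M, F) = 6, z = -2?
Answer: -3427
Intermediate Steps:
V(R) = -4*R (V(R) = (2*R)*(-2) = -4*R)
133 - 89*z*(V(g(1, -2)) + P(6, -1)) = 133 - (-178)*(-4*6 + 4) = 133 - (-178)*(-24 + 4) = 133 - (-178)*(-20) = 133 - 89*40 = 133 - 3560 = -3427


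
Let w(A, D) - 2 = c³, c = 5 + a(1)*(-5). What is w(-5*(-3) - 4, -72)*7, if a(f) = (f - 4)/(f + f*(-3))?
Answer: -763/8 ≈ -95.375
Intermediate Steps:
a(f) = -(-4 + f)/(2*f) (a(f) = (-4 + f)/(f - 3*f) = (-4 + f)/((-2*f)) = (-4 + f)*(-1/(2*f)) = -(-4 + f)/(2*f))
c = -5/2 (c = 5 + ((½)*(4 - 1*1)/1)*(-5) = 5 + ((½)*1*(4 - 1))*(-5) = 5 + ((½)*1*3)*(-5) = 5 + (3/2)*(-5) = 5 - 15/2 = -5/2 ≈ -2.5000)
w(A, D) = -109/8 (w(A, D) = 2 + (-5/2)³ = 2 - 125/8 = -109/8)
w(-5*(-3) - 4, -72)*7 = -109/8*7 = -763/8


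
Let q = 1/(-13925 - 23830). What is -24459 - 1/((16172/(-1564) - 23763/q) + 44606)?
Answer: -8580503720504353/350811714318 ≈ -24459.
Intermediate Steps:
q = -1/37755 (q = 1/(-37755) = -1/37755 ≈ -2.6487e-5)
-24459 - 1/((16172/(-1564) - 23763/q) + 44606) = -24459 - 1/((16172/(-1564) - 23763/(-1/37755)) + 44606) = -24459 - 1/((16172*(-1/1564) - 23763*(-37755)) + 44606) = -24459 - 1/((-4043/391 + 897172065) + 44606) = -24459 - 1/(350794273372/391 + 44606) = -24459 - 1/350811714318/391 = -24459 - 1*391/350811714318 = -24459 - 391/350811714318 = -8580503720504353/350811714318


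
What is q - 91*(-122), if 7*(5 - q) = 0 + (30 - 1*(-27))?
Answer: 77692/7 ≈ 11099.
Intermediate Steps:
q = -22/7 (q = 5 - (0 + (30 - 1*(-27)))/7 = 5 - (0 + (30 + 27))/7 = 5 - (0 + 57)/7 = 5 - ⅐*57 = 5 - 57/7 = -22/7 ≈ -3.1429)
q - 91*(-122) = -22/7 - 91*(-122) = -22/7 + 11102 = 77692/7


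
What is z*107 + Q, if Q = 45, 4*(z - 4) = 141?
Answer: 16979/4 ≈ 4244.8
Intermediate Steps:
z = 157/4 (z = 4 + (¼)*141 = 4 + 141/4 = 157/4 ≈ 39.250)
z*107 + Q = (157/4)*107 + 45 = 16799/4 + 45 = 16979/4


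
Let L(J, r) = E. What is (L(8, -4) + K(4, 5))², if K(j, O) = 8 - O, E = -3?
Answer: 0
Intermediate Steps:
L(J, r) = -3
(L(8, -4) + K(4, 5))² = (-3 + (8 - 1*5))² = (-3 + (8 - 5))² = (-3 + 3)² = 0² = 0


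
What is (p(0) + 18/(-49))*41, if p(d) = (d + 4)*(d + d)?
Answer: -738/49 ≈ -15.061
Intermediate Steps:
p(d) = 2*d*(4 + d) (p(d) = (4 + d)*(2*d) = 2*d*(4 + d))
(p(0) + 18/(-49))*41 = (2*0*(4 + 0) + 18/(-49))*41 = (2*0*4 + 18*(-1/49))*41 = (0 - 18/49)*41 = -18/49*41 = -738/49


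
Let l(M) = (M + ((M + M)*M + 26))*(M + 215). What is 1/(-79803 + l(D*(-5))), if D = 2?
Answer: -1/35523 ≈ -2.8151e-5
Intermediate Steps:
l(M) = (215 + M)*(26 + M + 2*M²) (l(M) = (M + ((2*M)*M + 26))*(215 + M) = (M + (2*M² + 26))*(215 + M) = (M + (26 + 2*M²))*(215 + M) = (26 + M + 2*M²)*(215 + M) = (215 + M)*(26 + M + 2*M²))
1/(-79803 + l(D*(-5))) = 1/(-79803 + (5590 + 2*(2*(-5))³ + 241*(2*(-5)) + 431*(2*(-5))²)) = 1/(-79803 + (5590 + 2*(-10)³ + 241*(-10) + 431*(-10)²)) = 1/(-79803 + (5590 + 2*(-1000) - 2410 + 431*100)) = 1/(-79803 + (5590 - 2000 - 2410 + 43100)) = 1/(-79803 + 44280) = 1/(-35523) = -1/35523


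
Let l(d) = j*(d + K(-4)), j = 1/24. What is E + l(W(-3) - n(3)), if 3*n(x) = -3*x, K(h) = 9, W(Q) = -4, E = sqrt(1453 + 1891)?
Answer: 1/3 + 4*sqrt(209) ≈ 58.161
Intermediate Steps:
E = 4*sqrt(209) (E = sqrt(3344) = 4*sqrt(209) ≈ 57.827)
j = 1/24 ≈ 0.041667
n(x) = -x (n(x) = (-3*x)/3 = -x)
l(d) = 3/8 + d/24 (l(d) = (d + 9)/24 = (9 + d)/24 = 3/8 + d/24)
E + l(W(-3) - n(3)) = 4*sqrt(209) + (3/8 + (-4 - (-1)*3)/24) = 4*sqrt(209) + (3/8 + (-4 - 1*(-3))/24) = 4*sqrt(209) + (3/8 + (-4 + 3)/24) = 4*sqrt(209) + (3/8 + (1/24)*(-1)) = 4*sqrt(209) + (3/8 - 1/24) = 4*sqrt(209) + 1/3 = 1/3 + 4*sqrt(209)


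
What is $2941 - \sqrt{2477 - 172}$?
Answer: $2941 - \sqrt{2305} \approx 2893.0$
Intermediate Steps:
$2941 - \sqrt{2477 - 172} = 2941 - \sqrt{2305}$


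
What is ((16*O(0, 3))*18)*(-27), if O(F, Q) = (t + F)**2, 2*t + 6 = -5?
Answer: -235224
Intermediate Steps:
t = -11/2 (t = -3 + (1/2)*(-5) = -3 - 5/2 = -11/2 ≈ -5.5000)
O(F, Q) = (-11/2 + F)**2
((16*O(0, 3))*18)*(-27) = ((16*((-11 + 2*0)**2/4))*18)*(-27) = ((16*((-11 + 0)**2/4))*18)*(-27) = ((16*((1/4)*(-11)**2))*18)*(-27) = ((16*((1/4)*121))*18)*(-27) = ((16*(121/4))*18)*(-27) = (484*18)*(-27) = 8712*(-27) = -235224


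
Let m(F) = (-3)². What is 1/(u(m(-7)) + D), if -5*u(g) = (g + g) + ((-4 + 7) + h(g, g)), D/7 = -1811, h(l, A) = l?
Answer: -1/12683 ≈ -7.8846e-5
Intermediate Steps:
m(F) = 9
D = -12677 (D = 7*(-1811) = -12677)
u(g) = -⅗ - 3*g/5 (u(g) = -((g + g) + ((-4 + 7) + g))/5 = -(2*g + (3 + g))/5 = -(3 + 3*g)/5 = -⅗ - 3*g/5)
1/(u(m(-7)) + D) = 1/((-⅗ - ⅗*9) - 12677) = 1/((-⅗ - 27/5) - 12677) = 1/(-6 - 12677) = 1/(-12683) = -1/12683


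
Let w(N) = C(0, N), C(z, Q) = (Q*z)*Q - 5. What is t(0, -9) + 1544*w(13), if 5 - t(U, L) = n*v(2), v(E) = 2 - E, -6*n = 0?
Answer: -7715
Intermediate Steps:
n = 0 (n = -⅙*0 = 0)
C(z, Q) = -5 + z*Q² (C(z, Q) = z*Q² - 5 = -5 + z*Q²)
w(N) = -5 (w(N) = -5 + 0*N² = -5 + 0 = -5)
t(U, L) = 5 (t(U, L) = 5 - 0*(2 - 1*2) = 5 - 0*(2 - 2) = 5 - 0*0 = 5 - 1*0 = 5 + 0 = 5)
t(0, -9) + 1544*w(13) = 5 + 1544*(-5) = 5 - 7720 = -7715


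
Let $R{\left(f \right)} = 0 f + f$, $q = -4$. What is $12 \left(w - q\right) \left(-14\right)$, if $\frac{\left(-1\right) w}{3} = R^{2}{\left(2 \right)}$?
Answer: $1344$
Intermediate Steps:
$R{\left(f \right)} = f$ ($R{\left(f \right)} = 0 + f = f$)
$w = -12$ ($w = - 3 \cdot 2^{2} = \left(-3\right) 4 = -12$)
$12 \left(w - q\right) \left(-14\right) = 12 \left(-12 - -4\right) \left(-14\right) = 12 \left(-12 + 4\right) \left(-14\right) = 12 \left(-8\right) \left(-14\right) = \left(-96\right) \left(-14\right) = 1344$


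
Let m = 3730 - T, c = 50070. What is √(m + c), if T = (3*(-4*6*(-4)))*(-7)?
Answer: 2*√13954 ≈ 236.25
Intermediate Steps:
T = -2016 (T = (3*(-24*(-4)))*(-7) = (3*96)*(-7) = 288*(-7) = -2016)
m = 5746 (m = 3730 - 1*(-2016) = 3730 + 2016 = 5746)
√(m + c) = √(5746 + 50070) = √55816 = 2*√13954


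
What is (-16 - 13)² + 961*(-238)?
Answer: -227877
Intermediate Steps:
(-16 - 13)² + 961*(-238) = (-29)² - 228718 = 841 - 228718 = -227877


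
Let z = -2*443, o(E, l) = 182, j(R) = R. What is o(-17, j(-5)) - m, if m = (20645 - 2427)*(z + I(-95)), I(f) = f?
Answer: 17872040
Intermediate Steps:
z = -886
m = -17871858 (m = (20645 - 2427)*(-886 - 95) = 18218*(-981) = -17871858)
o(-17, j(-5)) - m = 182 - 1*(-17871858) = 182 + 17871858 = 17872040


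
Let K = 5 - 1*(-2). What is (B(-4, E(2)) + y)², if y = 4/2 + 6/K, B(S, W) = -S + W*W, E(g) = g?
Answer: 5776/49 ≈ 117.88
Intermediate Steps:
K = 7 (K = 5 + 2 = 7)
B(S, W) = W² - S (B(S, W) = -S + W² = W² - S)
y = 20/7 (y = 4/2 + 6/7 = 4*(½) + 6*(⅐) = 2 + 6/7 = 20/7 ≈ 2.8571)
(B(-4, E(2)) + y)² = ((2² - 1*(-4)) + 20/7)² = ((4 + 4) + 20/7)² = (8 + 20/7)² = (76/7)² = 5776/49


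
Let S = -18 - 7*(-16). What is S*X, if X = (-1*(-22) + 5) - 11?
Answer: 1504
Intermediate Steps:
X = 16 (X = (22 + 5) - 11 = 27 - 11 = 16)
S = 94 (S = -18 + 112 = 94)
S*X = 94*16 = 1504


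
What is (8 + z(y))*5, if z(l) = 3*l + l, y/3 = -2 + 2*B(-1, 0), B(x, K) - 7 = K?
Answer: 760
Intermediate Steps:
B(x, K) = 7 + K
y = 36 (y = 3*(-2 + 2*(7 + 0)) = 3*(-2 + 2*7) = 3*(-2 + 14) = 3*12 = 36)
z(l) = 4*l
(8 + z(y))*5 = (8 + 4*36)*5 = (8 + 144)*5 = 152*5 = 760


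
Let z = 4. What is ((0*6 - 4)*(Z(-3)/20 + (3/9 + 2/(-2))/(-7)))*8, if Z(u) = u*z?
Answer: 1696/105 ≈ 16.152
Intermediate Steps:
Z(u) = 4*u (Z(u) = u*4 = 4*u)
((0*6 - 4)*(Z(-3)/20 + (3/9 + 2/(-2))/(-7)))*8 = ((0*6 - 4)*((4*(-3))/20 + (3/9 + 2/(-2))/(-7)))*8 = ((0 - 4)*(-12*1/20 + (3*(1/9) + 2*(-1/2))*(-1/7)))*8 = -4*(-3/5 + (1/3 - 1)*(-1/7))*8 = -4*(-3/5 - 2/3*(-1/7))*8 = -4*(-3/5 + 2/21)*8 = -4*(-53/105)*8 = (212/105)*8 = 1696/105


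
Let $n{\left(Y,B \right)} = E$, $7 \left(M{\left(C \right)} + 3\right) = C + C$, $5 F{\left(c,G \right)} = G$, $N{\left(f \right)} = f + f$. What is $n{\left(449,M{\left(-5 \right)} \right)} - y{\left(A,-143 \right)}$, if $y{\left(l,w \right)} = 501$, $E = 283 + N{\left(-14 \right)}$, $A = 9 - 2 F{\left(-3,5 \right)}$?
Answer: $-246$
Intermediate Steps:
$N{\left(f \right)} = 2 f$
$F{\left(c,G \right)} = \frac{G}{5}$
$M{\left(C \right)} = -3 + \frac{2 C}{7}$ ($M{\left(C \right)} = -3 + \frac{C + C}{7} = -3 + \frac{2 C}{7}$)
$A = 7$ ($A = 9 - 2 \cdot \frac{1}{5} \cdot 5 = 9 - 2 = 7$)
$E = 255$ ($E = 283 + 2 \left(-14\right) = 283 - 28 = 255$)
$n{\left(Y,B \right)} = 255$
$n{\left(449,M{\left(-5 \right)} \right)} - y{\left(A,-143 \right)} = 255 - 501 = -246$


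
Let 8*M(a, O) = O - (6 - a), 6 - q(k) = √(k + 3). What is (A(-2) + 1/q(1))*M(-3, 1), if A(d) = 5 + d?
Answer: -13/4 ≈ -3.2500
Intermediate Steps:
q(k) = 6 - √(3 + k) (q(k) = 6 - √(k + 3) = 6 - √(3 + k))
M(a, O) = -¾ + O/8 + a/8 (M(a, O) = (O - (6 - a))/8 = (O + (-6 + a))/8 = (-6 + O + a)/8 = -¾ + O/8 + a/8)
(A(-2) + 1/q(1))*M(-3, 1) = ((5 - 2) + 1/(6 - √(3 + 1)))*(-¾ + (⅛)*1 + (⅛)*(-3)) = (3 + 1/(6 - √4))*(-¾ + ⅛ - 3/8) = (3 + 1/(6 - 1*2))*(-1) = (3 + 1/(6 - 2))*(-1) = (3 + 1/4)*(-1) = (3 + ¼)*(-1) = (13/4)*(-1) = -13/4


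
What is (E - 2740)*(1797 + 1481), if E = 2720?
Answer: -65560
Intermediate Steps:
(E - 2740)*(1797 + 1481) = (2720 - 2740)*(1797 + 1481) = -20*3278 = -65560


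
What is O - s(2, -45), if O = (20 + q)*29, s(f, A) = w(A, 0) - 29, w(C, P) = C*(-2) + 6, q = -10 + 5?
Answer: 368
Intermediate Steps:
q = -5
w(C, P) = 6 - 2*C (w(C, P) = -2*C + 6 = 6 - 2*C)
s(f, A) = -23 - 2*A (s(f, A) = (6 - 2*A) - 29 = -23 - 2*A)
O = 435 (O = (20 - 5)*29 = 15*29 = 435)
O - s(2, -45) = 435 - (-23 - 2*(-45)) = 435 - (-23 + 90) = 435 - 1*67 = 435 - 67 = 368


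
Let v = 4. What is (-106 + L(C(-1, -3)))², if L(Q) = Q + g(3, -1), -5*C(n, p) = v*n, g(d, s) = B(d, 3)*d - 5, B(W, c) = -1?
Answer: 320356/25 ≈ 12814.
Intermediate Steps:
g(d, s) = -5 - d (g(d, s) = -d - 5 = -5 - d)
C(n, p) = -4*n/5
L(Q) = -8 + Q (L(Q) = Q + (-5 - 1*3) = Q + (-5 - 3) = Q - 8 = -8 + Q)
(-106 + L(C(-1, -3)))² = (-106 + (-8 - ⅘*(-1)))² = (-106 + (-8 + ⅘))² = (-106 - 36/5)² = (-566/5)² = 320356/25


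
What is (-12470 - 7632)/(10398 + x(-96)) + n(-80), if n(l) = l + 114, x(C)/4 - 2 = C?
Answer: 160323/5011 ≈ 31.994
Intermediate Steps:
x(C) = 8 + 4*C
n(l) = 114 + l
(-12470 - 7632)/(10398 + x(-96)) + n(-80) = (-12470 - 7632)/(10398 + (8 + 4*(-96))) + (114 - 80) = -20102/(10398 + (8 - 384)) + 34 = -20102/(10398 - 376) + 34 = -20102/10022 + 34 = -20102*1/10022 + 34 = -10051/5011 + 34 = 160323/5011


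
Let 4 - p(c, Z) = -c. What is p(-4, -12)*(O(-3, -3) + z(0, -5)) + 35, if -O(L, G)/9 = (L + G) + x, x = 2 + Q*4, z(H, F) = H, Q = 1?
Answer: 35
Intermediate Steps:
p(c, Z) = 4 + c (p(c, Z) = 4 - (-1)*c = 4 + c)
x = 6 (x = 2 + 1*4 = 2 + 4 = 6)
O(L, G) = -54 - 9*G - 9*L (O(L, G) = -9*((L + G) + 6) = -9*((G + L) + 6) = -9*(6 + G + L) = -54 - 9*G - 9*L)
p(-4, -12)*(O(-3, -3) + z(0, -5)) + 35 = (4 - 4)*((-54 - 9*(-3) - 9*(-3)) + 0) + 35 = 0*((-54 + 27 + 27) + 0) + 35 = 0*(0 + 0) + 35 = 0*0 + 35 = 0 + 35 = 35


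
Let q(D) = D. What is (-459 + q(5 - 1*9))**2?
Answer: 214369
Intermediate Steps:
(-459 + q(5 - 1*9))**2 = (-459 + (5 - 1*9))**2 = (-459 + (5 - 9))**2 = (-459 - 4)**2 = (-463)**2 = 214369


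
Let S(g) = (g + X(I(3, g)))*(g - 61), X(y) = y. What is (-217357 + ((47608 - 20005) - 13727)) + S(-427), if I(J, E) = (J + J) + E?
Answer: 210343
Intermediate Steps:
I(J, E) = E + 2*J (I(J, E) = 2*J + E = E + 2*J)
S(g) = (-61 + g)*(6 + 2*g) (S(g) = (g + (g + 2*3))*(g - 61) = (g + (g + 6))*(-61 + g) = (g + (6 + g))*(-61 + g) = (6 + 2*g)*(-61 + g) = (-61 + g)*(6 + 2*g))
(-217357 + ((47608 - 20005) - 13727)) + S(-427) = (-217357 + ((47608 - 20005) - 13727)) + (-366 - 116*(-427) + 2*(-427)²) = (-217357 + (27603 - 13727)) + (-366 + 49532 + 2*182329) = (-217357 + 13876) + (-366 + 49532 + 364658) = -203481 + 413824 = 210343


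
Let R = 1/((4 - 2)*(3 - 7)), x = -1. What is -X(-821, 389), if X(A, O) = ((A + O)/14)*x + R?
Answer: -1721/56 ≈ -30.732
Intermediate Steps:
R = -⅛ (R = 1/(2*(-4)) = 1/(-8) = -⅛ ≈ -0.12500)
X(A, O) = -⅛ - A/14 - O/14 (X(A, O) = ((A + O)/14)*(-1) - ⅛ = ((A + O)*(1/14))*(-1) - ⅛ = (A/14 + O/14)*(-1) - ⅛ = (-A/14 - O/14) - ⅛ = -⅛ - A/14 - O/14)
-X(-821, 389) = -(-⅛ - 1/14*(-821) - 1/14*389) = -(-⅛ + 821/14 - 389/14) = -1*1721/56 = -1721/56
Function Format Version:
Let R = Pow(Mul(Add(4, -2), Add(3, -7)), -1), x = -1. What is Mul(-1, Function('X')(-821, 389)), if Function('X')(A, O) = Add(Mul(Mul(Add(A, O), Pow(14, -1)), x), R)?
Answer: Rational(-1721, 56) ≈ -30.732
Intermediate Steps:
R = Rational(-1, 8) (R = Pow(Mul(2, -4), -1) = Pow(-8, -1) = Rational(-1, 8) ≈ -0.12500)
Function('X')(A, O) = Add(Rational(-1, 8), Mul(Rational(-1, 14), A), Mul(Rational(-1, 14), O)) (Function('X')(A, O) = Add(Mul(Mul(Add(A, O), Pow(14, -1)), -1), Rational(-1, 8)) = Add(Mul(Mul(Add(A, O), Rational(1, 14)), -1), Rational(-1, 8)) = Add(Mul(Add(Mul(Rational(1, 14), A), Mul(Rational(1, 14), O)), -1), Rational(-1, 8)) = Add(Add(Mul(Rational(-1, 14), A), Mul(Rational(-1, 14), O)), Rational(-1, 8)) = Add(Rational(-1, 8), Mul(Rational(-1, 14), A), Mul(Rational(-1, 14), O)))
Mul(-1, Function('X')(-821, 389)) = Mul(-1, Add(Rational(-1, 8), Mul(Rational(-1, 14), -821), Mul(Rational(-1, 14), 389))) = Mul(-1, Add(Rational(-1, 8), Rational(821, 14), Rational(-389, 14))) = Mul(-1, Rational(1721, 56)) = Rational(-1721, 56)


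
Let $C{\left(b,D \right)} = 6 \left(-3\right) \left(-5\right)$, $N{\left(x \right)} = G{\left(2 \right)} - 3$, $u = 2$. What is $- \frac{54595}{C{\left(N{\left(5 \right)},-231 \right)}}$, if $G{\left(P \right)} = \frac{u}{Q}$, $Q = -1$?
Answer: $- \frac{10919}{18} \approx -606.61$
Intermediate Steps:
$G{\left(P \right)} = -2$ ($G{\left(P \right)} = \frac{2}{-1} = 2 \left(-1\right) = -2$)
$N{\left(x \right)} = -5$ ($N{\left(x \right)} = -2 - 3 = -5$)
$C{\left(b,D \right)} = 90$ ($C{\left(b,D \right)} = \left(-18\right) \left(-5\right) = 90$)
$- \frac{54595}{C{\left(N{\left(5 \right)},-231 \right)}} = - \frac{54595}{90} = \left(-54595\right) \frac{1}{90} = - \frac{10919}{18}$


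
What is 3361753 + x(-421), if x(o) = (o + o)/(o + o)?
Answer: 3361754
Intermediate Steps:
x(o) = 1 (x(o) = (2*o)/((2*o)) = (2*o)*(1/(2*o)) = 1)
3361753 + x(-421) = 3361753 + 1 = 3361754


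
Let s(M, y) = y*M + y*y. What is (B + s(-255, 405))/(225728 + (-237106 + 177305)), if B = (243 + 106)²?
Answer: 182551/165927 ≈ 1.1002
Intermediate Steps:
B = 121801 (B = 349² = 121801)
s(M, y) = y² + M*y (s(M, y) = M*y + y² = y² + M*y)
(B + s(-255, 405))/(225728 + (-237106 + 177305)) = (121801 + 405*(-255 + 405))/(225728 + (-237106 + 177305)) = (121801 + 405*150)/(225728 - 59801) = (121801 + 60750)/165927 = 182551*(1/165927) = 182551/165927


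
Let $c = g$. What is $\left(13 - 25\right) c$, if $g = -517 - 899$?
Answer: $16992$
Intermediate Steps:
$g = -1416$ ($g = -517 - 899 = -1416$)
$c = -1416$
$\left(13 - 25\right) c = \left(13 - 25\right) \left(-1416\right) = \left(-12\right) \left(-1416\right) = 16992$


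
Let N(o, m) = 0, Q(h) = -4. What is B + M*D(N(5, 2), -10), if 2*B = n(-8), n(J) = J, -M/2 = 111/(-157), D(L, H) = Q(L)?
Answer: -1516/157 ≈ -9.6561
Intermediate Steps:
D(L, H) = -4
M = 222/157 (M = -222/(-157) = -222*(-1)/157 = -2*(-111/157) = 222/157 ≈ 1.4140)
B = -4 (B = (½)*(-8) = -4)
B + M*D(N(5, 2), -10) = -4 + (222/157)*(-4) = -4 - 888/157 = -1516/157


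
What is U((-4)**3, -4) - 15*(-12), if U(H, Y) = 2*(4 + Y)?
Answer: 180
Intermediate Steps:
U(H, Y) = 8 + 2*Y
U((-4)**3, -4) - 15*(-12) = (8 + 2*(-4)) - 15*(-12) = (8 - 8) + 180 = 0 + 180 = 180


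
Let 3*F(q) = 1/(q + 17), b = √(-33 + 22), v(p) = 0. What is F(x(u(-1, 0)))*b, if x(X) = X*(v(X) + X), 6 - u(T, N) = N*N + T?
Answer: I*√11/198 ≈ 0.016751*I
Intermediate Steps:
u(T, N) = 6 - T - N² (u(T, N) = 6 - (N*N + T) = 6 - (N² + T) = 6 - (T + N²) = 6 + (-T - N²) = 6 - T - N²)
x(X) = X² (x(X) = X*(0 + X) = X*X = X²)
b = I*√11 (b = √(-11) = I*√11 ≈ 3.3166*I)
F(q) = 1/(3*(17 + q)) (F(q) = 1/(3*(q + 17)) = 1/(3*(17 + q)))
F(x(u(-1, 0)))*b = (1/(3*(17 + (6 - 1*(-1) - 1*0²)²)))*(I*√11) = (1/(3*(17 + (6 + 1 - 1*0)²)))*(I*√11) = (1/(3*(17 + (6 + 1 + 0)²)))*(I*√11) = (1/(3*(17 + 7²)))*(I*√11) = (1/(3*(17 + 49)))*(I*√11) = ((⅓)/66)*(I*√11) = ((⅓)*(1/66))*(I*√11) = (I*√11)/198 = I*√11/198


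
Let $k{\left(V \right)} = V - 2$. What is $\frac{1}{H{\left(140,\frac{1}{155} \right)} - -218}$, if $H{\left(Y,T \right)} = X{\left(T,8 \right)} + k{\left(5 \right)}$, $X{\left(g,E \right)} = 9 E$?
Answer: $\frac{1}{293} \approx 0.003413$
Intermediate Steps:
$k{\left(V \right)} = -2 + V$
$H{\left(Y,T \right)} = 75$ ($H{\left(Y,T \right)} = 9 \cdot 8 + \left(-2 + 5\right) = 72 + 3 = 75$)
$\frac{1}{H{\left(140,\frac{1}{155} \right)} - -218} = \frac{1}{75 - -218} = \frac{1}{75 + 218} = \frac{1}{293}$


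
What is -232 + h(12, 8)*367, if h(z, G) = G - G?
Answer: -232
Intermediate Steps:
h(z, G) = 0
-232 + h(12, 8)*367 = -232 + 0*367 = -232 + 0 = -232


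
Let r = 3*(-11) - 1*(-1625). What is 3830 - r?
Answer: 2238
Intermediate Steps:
r = 1592 (r = -33 + 1625 = 1592)
3830 - r = 3830 - 1*1592 = 3830 - 1592 = 2238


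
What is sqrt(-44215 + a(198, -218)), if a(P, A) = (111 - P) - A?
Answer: 2*I*sqrt(11021) ≈ 209.96*I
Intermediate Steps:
a(P, A) = 111 - A - P
sqrt(-44215 + a(198, -218)) = sqrt(-44215 + (111 - 1*(-218) - 1*198)) = sqrt(-44215 + (111 + 218 - 198)) = sqrt(-44215 + 131) = sqrt(-44084) = 2*I*sqrt(11021)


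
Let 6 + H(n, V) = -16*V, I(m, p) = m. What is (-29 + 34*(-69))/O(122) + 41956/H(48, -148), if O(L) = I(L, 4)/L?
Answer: -2783897/1181 ≈ -2357.2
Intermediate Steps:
O(L) = 1 (O(L) = L/L = 1)
H(n, V) = -6 - 16*V
(-29 + 34*(-69))/O(122) + 41956/H(48, -148) = (-29 + 34*(-69))/1 + 41956/(-6 - 16*(-148)) = (-29 - 2346)*1 + 41956/(-6 + 2368) = -2375*1 + 41956/2362 = -2375 + 41956*(1/2362) = -2375 + 20978/1181 = -2783897/1181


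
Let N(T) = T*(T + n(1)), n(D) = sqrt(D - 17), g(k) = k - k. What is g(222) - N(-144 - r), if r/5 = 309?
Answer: -2852721 + 6756*I ≈ -2.8527e+6 + 6756.0*I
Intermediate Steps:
g(k) = 0
r = 1545 (r = 5*309 = 1545)
n(D) = sqrt(-17 + D)
N(T) = T*(T + 4*I) (N(T) = T*(T + sqrt(-17 + 1)) = T*(T + sqrt(-16)) = T*(T + 4*I))
g(222) - N(-144 - r) = 0 - (-144 - 1*1545)*((-144 - 1*1545) + 4*I) = 0 - (-144 - 1545)*((-144 - 1545) + 4*I) = 0 - (-1689)*(-1689 + 4*I) = 0 - (2852721 - 6756*I) = 0 + (-2852721 + 6756*I) = -2852721 + 6756*I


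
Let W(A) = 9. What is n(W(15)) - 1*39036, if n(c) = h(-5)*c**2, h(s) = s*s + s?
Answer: -37416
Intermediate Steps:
h(s) = s + s**2 (h(s) = s**2 + s = s + s**2)
n(c) = 20*c**2 (n(c) = (-5*(1 - 5))*c**2 = (-5*(-4))*c**2 = 20*c**2)
n(W(15)) - 1*39036 = 20*9**2 - 1*39036 = 20*81 - 39036 = 1620 - 39036 = -37416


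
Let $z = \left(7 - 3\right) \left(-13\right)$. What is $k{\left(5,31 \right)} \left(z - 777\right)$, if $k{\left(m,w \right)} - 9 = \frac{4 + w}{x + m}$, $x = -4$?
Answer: $-36476$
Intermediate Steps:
$z = -52$ ($z = 4 \left(-13\right) = -52$)
$k{\left(m,w \right)} = 9 + \frac{4 + w}{-4 + m}$
$k{\left(5,31 \right)} \left(z - 777\right) = \frac{-32 + 31 + 9 \cdot 5}{-4 + 5} \left(-52 - 777\right) = \frac{-32 + 31 + 45}{1} \left(-829\right) = 1 \cdot 44 \left(-829\right) = 44 \left(-829\right) = -36476$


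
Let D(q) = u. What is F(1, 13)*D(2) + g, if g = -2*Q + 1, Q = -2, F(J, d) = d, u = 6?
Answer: 83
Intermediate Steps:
D(q) = 6
g = 5 (g = -2*(-2) + 1 = 4 + 1 = 5)
F(1, 13)*D(2) + g = 13*6 + 5 = 78 + 5 = 83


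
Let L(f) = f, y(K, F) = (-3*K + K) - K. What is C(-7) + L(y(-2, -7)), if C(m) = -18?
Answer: -12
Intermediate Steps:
y(K, F) = -3*K (y(K, F) = -2*K - K = -3*K)
C(-7) + L(y(-2, -7)) = -18 - 3*(-2) = -18 + 6 = -12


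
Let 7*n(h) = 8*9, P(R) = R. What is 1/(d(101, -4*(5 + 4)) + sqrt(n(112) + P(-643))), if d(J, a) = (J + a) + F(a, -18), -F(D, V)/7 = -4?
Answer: 651/64972 - I*sqrt(31003)/64972 ≈ 0.01002 - 0.00271*I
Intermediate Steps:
F(D, V) = 28 (F(D, V) = -7*(-4) = 28)
n(h) = 72/7 (n(h) = (8*9)/7 = (1/7)*72 = 72/7)
d(J, a) = 28 + J + a (d(J, a) = (J + a) + 28 = 28 + J + a)
1/(d(101, -4*(5 + 4)) + sqrt(n(112) + P(-643))) = 1/((28 + 101 - 4*(5 + 4)) + sqrt(72/7 - 643)) = 1/((28 + 101 - 4*9) + sqrt(-4429/7)) = 1/((28 + 101 - 36) + I*sqrt(31003)/7) = 1/(93 + I*sqrt(31003)/7)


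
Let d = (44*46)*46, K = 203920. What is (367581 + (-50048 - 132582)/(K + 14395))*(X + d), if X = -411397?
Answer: -5108492099520361/43663 ≈ -1.1700e+11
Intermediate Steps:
d = 93104 (d = 2024*46 = 93104)
(367581 + (-50048 - 132582)/(K + 14395))*(X + d) = (367581 + (-50048 - 132582)/(203920 + 14395))*(-411397 + 93104) = (367581 - 182630/218315)*(-318293) = (367581 - 182630*1/218315)*(-318293) = (367581 - 36526/43663)*(-318293) = (16049652677/43663)*(-318293) = -5108492099520361/43663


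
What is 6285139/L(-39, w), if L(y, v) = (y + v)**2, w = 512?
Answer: 6285139/223729 ≈ 28.093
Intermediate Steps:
L(y, v) = (v + y)**2
6285139/L(-39, w) = 6285139/((512 - 39)**2) = 6285139/(473**2) = 6285139/223729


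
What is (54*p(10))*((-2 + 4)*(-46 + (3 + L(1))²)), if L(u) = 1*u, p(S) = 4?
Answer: -12960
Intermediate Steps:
L(u) = u
(54*p(10))*((-2 + 4)*(-46 + (3 + L(1))²)) = (54*4)*((-2 + 4)*(-46 + (3 + 1)²)) = 216*(2*(-46 + 4²)) = 216*(2*(-46 + 16)) = 216*(2*(-30)) = 216*(-60) = -12960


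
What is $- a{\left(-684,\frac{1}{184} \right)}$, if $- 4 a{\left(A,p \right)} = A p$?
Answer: $- \frac{171}{184} \approx -0.92935$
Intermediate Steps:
$a{\left(A,p \right)} = - \frac{A p}{4}$
$- a{\left(-684,\frac{1}{184} \right)} = - \frac{\left(-1\right) \left(-684\right)}{4 \cdot 184} = \left(-1\right) \frac{171}{184} = - \frac{171}{184}$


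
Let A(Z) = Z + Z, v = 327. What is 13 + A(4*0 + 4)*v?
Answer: 2629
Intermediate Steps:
A(Z) = 2*Z
13 + A(4*0 + 4)*v = 13 + (2*(4*0 + 4))*327 = 13 + (2*(0 + 4))*327 = 13 + (2*4)*327 = 13 + 8*327 = 13 + 2616 = 2629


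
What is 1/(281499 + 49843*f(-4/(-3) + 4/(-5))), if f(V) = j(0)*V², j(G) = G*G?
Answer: 1/281499 ≈ 3.5524e-6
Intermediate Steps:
j(G) = G²
f(V) = 0 (f(V) = 0²*V² = 0*V² = 0)
1/(281499 + 49843*f(-4/(-3) + 4/(-5))) = 1/(281499 + 49843*0) = 1/(281499 + 0) = 1/281499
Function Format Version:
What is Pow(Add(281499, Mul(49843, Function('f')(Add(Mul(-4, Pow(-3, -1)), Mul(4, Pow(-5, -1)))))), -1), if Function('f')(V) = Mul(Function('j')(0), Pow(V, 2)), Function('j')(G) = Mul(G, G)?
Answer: Rational(1, 281499) ≈ 3.5524e-6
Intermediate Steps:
Function('j')(G) = Pow(G, 2)
Function('f')(V) = 0 (Function('f')(V) = Mul(Pow(0, 2), Pow(V, 2)) = Mul(0, Pow(V, 2)) = 0)
Pow(Add(281499, Mul(49843, Function('f')(Add(Mul(-4, Pow(-3, -1)), Mul(4, Pow(-5, -1)))))), -1) = Pow(Add(281499, Mul(49843, 0)), -1) = Pow(Add(281499, 0), -1) = Pow(281499, -1) = Rational(1, 281499)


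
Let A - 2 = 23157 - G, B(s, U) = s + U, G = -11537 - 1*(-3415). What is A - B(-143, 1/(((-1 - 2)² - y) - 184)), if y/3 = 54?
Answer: 10589889/337 ≈ 31424.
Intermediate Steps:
y = 162 (y = 3*54 = 162)
G = -8122 (G = -11537 + 3415 = -8122)
B(s, U) = U + s
A = 31281 (A = 2 + (23157 - 1*(-8122)) = 2 + (23157 + 8122) = 2 + 31279 = 31281)
A - B(-143, 1/(((-1 - 2)² - y) - 184)) = 31281 - (1/(((-1 - 2)² - 1*162) - 184) - 143) = 31281 - (1/(((-3)² - 162) - 184) - 143) = 31281 - (1/((9 - 162) - 184) - 143) = 31281 - (1/(-153 - 184) - 143) = 31281 - (1/(-337) - 143) = 31281 - (-1/337 - 143) = 31281 - 1*(-48192/337) = 31281 + 48192/337 = 10589889/337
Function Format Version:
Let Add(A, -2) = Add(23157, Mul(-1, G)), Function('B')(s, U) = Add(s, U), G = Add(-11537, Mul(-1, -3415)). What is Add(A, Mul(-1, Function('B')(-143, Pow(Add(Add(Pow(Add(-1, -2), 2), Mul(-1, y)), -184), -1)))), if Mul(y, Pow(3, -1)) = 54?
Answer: Rational(10589889, 337) ≈ 31424.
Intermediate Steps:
y = 162 (y = Mul(3, 54) = 162)
G = -8122 (G = Add(-11537, 3415) = -8122)
Function('B')(s, U) = Add(U, s)
A = 31281 (A = Add(2, Add(23157, Mul(-1, -8122))) = Add(2, Add(23157, 8122)) = Add(2, 31279) = 31281)
Add(A, Mul(-1, Function('B')(-143, Pow(Add(Add(Pow(Add(-1, -2), 2), Mul(-1, y)), -184), -1)))) = Add(31281, Mul(-1, Add(Pow(Add(Add(Pow(Add(-1, -2), 2), Mul(-1, 162)), -184), -1), -143))) = Add(31281, Mul(-1, Add(Pow(Add(Add(Pow(-3, 2), -162), -184), -1), -143))) = Add(31281, Mul(-1, Add(Pow(Add(Add(9, -162), -184), -1), -143))) = Add(31281, Mul(-1, Add(Pow(Add(-153, -184), -1), -143))) = Add(31281, Mul(-1, Add(Pow(-337, -1), -143))) = Add(31281, Mul(-1, Add(Rational(-1, 337), -143))) = Add(31281, Mul(-1, Rational(-48192, 337))) = Add(31281, Rational(48192, 337)) = Rational(10589889, 337)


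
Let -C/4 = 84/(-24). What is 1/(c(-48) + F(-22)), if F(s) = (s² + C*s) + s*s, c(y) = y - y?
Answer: 1/660 ≈ 0.0015152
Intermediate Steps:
c(y) = 0
C = 14 (C = -336/(-24) = -336*(-1)/24 = -4*(-7/2) = 14)
F(s) = 2*s² + 14*s (F(s) = (s² + 14*s) + s*s = (s² + 14*s) + s² = 2*s² + 14*s)
1/(c(-48) + F(-22)) = 1/(0 + 2*(-22)*(7 - 22)) = 1/(0 + 2*(-22)*(-15)) = 1/(0 + 660) = 1/660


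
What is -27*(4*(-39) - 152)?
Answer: 8316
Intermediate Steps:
-27*(4*(-39) - 152) = -27*(-156 - 152) = -27*(-308) = 8316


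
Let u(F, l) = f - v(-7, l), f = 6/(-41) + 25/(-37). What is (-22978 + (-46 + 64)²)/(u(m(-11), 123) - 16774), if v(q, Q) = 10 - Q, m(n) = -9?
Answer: 17183059/12637992 ≈ 1.3596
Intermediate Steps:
f = -1247/1517 (f = 6*(-1/41) + 25*(-1/37) = -6/41 - 25/37 = -1247/1517 ≈ -0.82202)
u(F, l) = -16417/1517 + l (u(F, l) = -1247/1517 - (10 - l) = -1247/1517 + (-10 + l) = -16417/1517 + l)
(-22978 + (-46 + 64)²)/(u(m(-11), 123) - 16774) = (-22978 + (-46 + 64)²)/((-16417/1517 + 123) - 16774) = (-22978 + 18²)/(170174/1517 - 16774) = (-22978 + 324)/(-25275984/1517) = -22654*(-1517/25275984) = 17183059/12637992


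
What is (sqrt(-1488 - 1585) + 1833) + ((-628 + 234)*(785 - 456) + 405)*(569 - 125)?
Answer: -57372291 + I*sqrt(3073) ≈ -5.7372e+7 + 55.435*I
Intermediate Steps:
(sqrt(-1488 - 1585) + 1833) + ((-628 + 234)*(785 - 456) + 405)*(569 - 125) = (sqrt(-3073) + 1833) + (-394*329 + 405)*444 = (I*sqrt(3073) + 1833) + (-129626 + 405)*444 = (1833 + I*sqrt(3073)) - 129221*444 = (1833 + I*sqrt(3073)) - 57374124 = -57372291 + I*sqrt(3073)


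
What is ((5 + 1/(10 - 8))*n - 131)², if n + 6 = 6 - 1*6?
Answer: 26896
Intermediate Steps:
n = -6 (n = -6 + (6 - 1*6) = -6 + (6 - 6) = -6 + 0 = -6)
((5 + 1/(10 - 8))*n - 131)² = ((5 + 1/(10 - 8))*(-6) - 131)² = ((5 + 1/2)*(-6) - 131)² = ((5 + ½)*(-6) - 131)² = ((11/2)*(-6) - 131)² = (-33 - 131)² = (-164)² = 26896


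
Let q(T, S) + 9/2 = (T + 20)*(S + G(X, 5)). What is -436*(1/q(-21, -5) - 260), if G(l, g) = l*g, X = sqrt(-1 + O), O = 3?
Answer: 22559512/199 + 8720*sqrt(2)/199 ≈ 1.1343e+5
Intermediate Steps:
X = sqrt(2) (X = sqrt(-1 + 3) = sqrt(2) ≈ 1.4142)
G(l, g) = g*l
q(T, S) = -9/2 + (20 + T)*(S + 5*sqrt(2)) (q(T, S) = -9/2 + (T + 20)*(S + 5*sqrt(2)) = -9/2 + (20 + T)*(S + 5*sqrt(2)))
-436*(1/q(-21, -5) - 260) = -436*(1/(-9/2 + 20*(-5) + 100*sqrt(2) - 5*(-21) + 5*(-21)*sqrt(2)) - 260) = -436*(1/(-9/2 - 100 + 100*sqrt(2) + 105 - 105*sqrt(2)) - 260) = -436*(1/(1/2 - 5*sqrt(2)) - 260) = -436*(-260 + 1/(1/2 - 5*sqrt(2))) = 113360 - 436/(1/2 - 5*sqrt(2))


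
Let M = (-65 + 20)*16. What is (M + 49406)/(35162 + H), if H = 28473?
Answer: 4426/5785 ≈ 0.76508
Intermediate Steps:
M = -720 (M = -45*16 = -720)
(M + 49406)/(35162 + H) = (-720 + 49406)/(35162 + 28473) = 48686/63635 = 48686*(1/63635) = 4426/5785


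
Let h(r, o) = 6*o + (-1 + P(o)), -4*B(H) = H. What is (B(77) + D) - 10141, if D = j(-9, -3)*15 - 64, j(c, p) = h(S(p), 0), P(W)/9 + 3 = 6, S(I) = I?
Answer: -39337/4 ≈ -9834.3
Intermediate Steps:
B(H) = -H/4
P(W) = 27 (P(W) = -27 + 9*6 = -27 + 54 = 27)
h(r, o) = 26 + 6*o (h(r, o) = 6*o + (-1 + 27) = 6*o + 26 = 26 + 6*o)
j(c, p) = 26 (j(c, p) = 26 + 6*0 = 26 + 0 = 26)
D = 326 (D = 26*15 - 64 = 390 - 64 = 326)
(B(77) + D) - 10141 = (-¼*77 + 326) - 10141 = (-77/4 + 326) - 10141 = 1227/4 - 10141 = -39337/4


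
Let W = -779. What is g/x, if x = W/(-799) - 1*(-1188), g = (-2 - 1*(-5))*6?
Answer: 14382/949991 ≈ 0.015139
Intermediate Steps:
g = 18 (g = (-2 + 5)*6 = 3*6 = 18)
x = 949991/799 (x = -779/(-799) - 1*(-1188) = -779*(-1/799) + 1188 = 779/799 + 1188 = 949991/799 ≈ 1189.0)
g/x = 18/(949991/799) = (799/949991)*18 = 14382/949991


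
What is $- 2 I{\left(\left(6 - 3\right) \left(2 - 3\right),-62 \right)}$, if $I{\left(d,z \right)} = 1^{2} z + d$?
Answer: $130$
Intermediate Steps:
$I{\left(d,z \right)} = d + z$ ($I{\left(d,z \right)} = 1 z + d = z + d = d + z$)
$- 2 I{\left(\left(6 - 3\right) \left(2 - 3\right),-62 \right)} = - 2 \left(\left(6 - 3\right) \left(2 - 3\right) - 62\right) = - 2 \left(\left(6 - 3\right) \left(-1\right) - 62\right) = - 2 \left(3 \left(-1\right) - 62\right) = - 2 \left(-3 - 62\right) = \left(-2\right) \left(-65\right) = 130$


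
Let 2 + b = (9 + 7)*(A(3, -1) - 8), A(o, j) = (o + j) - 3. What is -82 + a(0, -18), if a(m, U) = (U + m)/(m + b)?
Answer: -5977/73 ≈ -81.877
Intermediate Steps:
A(o, j) = -3 + j + o (A(o, j) = (j + o) - 3 = -3 + j + o)
b = -146 (b = -2 + (9 + 7)*((-3 - 1 + 3) - 8) = -2 + 16*(-1 - 8) = -2 + 16*(-9) = -2 - 144 = -146)
a(m, U) = (U + m)/(-146 + m) (a(m, U) = (U + m)/(m - 146) = (U + m)/(-146 + m))
-82 + a(0, -18) = -82 + (-18 + 0)/(-146 + 0) = -82 - 18/(-146) = -82 - 1/146*(-18) = -82 + 9/73 = -5977/73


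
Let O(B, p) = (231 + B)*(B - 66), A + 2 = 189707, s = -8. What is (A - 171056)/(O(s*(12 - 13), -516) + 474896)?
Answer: 18649/461034 ≈ 0.040450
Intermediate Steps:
A = 189705 (A = -2 + 189707 = 189705)
O(B, p) = (-66 + B)*(231 + B) (O(B, p) = (231 + B)*(-66 + B) = (-66 + B)*(231 + B))
(A - 171056)/(O(s*(12 - 13), -516) + 474896) = (189705 - 171056)/((-15246 + (-8*(12 - 13))² + 165*(-8*(12 - 13))) + 474896) = 18649/((-15246 + (-8*(-1))² + 165*(-8*(-1))) + 474896) = 18649/((-15246 + 8² + 165*8) + 474896) = 18649/((-15246 + 64 + 1320) + 474896) = 18649/(-13862 + 474896) = 18649/461034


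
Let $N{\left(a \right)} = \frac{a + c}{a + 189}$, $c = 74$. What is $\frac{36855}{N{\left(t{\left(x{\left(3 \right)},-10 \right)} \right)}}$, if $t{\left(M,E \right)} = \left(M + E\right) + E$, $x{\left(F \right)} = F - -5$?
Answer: $\frac{6523335}{62} \approx 1.0522 \cdot 10^{5}$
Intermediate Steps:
$x{\left(F \right)} = 5 + F$ ($x{\left(F \right)} = F + 5 = 5 + F$)
$t{\left(M,E \right)} = M + 2 E$ ($t{\left(M,E \right)} = \left(E + M\right) + E = M + 2 E$)
$N{\left(a \right)} = \frac{74 + a}{189 + a}$ ($N{\left(a \right)} = \frac{a + 74}{a + 189} = \frac{74 + a}{189 + a}$)
$\frac{36855}{N{\left(t{\left(x{\left(3 \right)},-10 \right)} \right)}} = \frac{36855}{\frac{1}{189 + \left(\left(5 + 3\right) + 2 \left(-10\right)\right)} \left(74 + \left(\left(5 + 3\right) + 2 \left(-10\right)\right)\right)} = \frac{36855}{\frac{1}{189 + \left(8 - 20\right)} \left(74 + \left(8 - 20\right)\right)} = \frac{36855}{\frac{1}{189 - 12} \left(74 - 12\right)} = \frac{36855}{\frac{1}{177} \cdot 62} = \frac{36855}{\frac{62}{177}} = 36855 \cdot \frac{177}{62} = \frac{6523335}{62}$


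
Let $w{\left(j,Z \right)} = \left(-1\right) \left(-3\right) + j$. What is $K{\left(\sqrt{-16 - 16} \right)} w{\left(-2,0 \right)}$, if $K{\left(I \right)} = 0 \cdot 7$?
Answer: $0$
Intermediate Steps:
$K{\left(I \right)} = 0$
$w{\left(j,Z \right)} = 3 + j$
$K{\left(\sqrt{-16 - 16} \right)} w{\left(-2,0 \right)} = 0 \left(3 - 2\right) = 0 \cdot 1 = 0$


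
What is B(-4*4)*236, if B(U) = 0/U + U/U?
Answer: 236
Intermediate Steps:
B(U) = 1 (B(U) = 0 + 1 = 1)
B(-4*4)*236 = 1*236 = 236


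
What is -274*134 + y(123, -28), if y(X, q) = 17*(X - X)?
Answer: -36716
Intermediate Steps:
y(X, q) = 0 (y(X, q) = 17*0 = 0)
-274*134 + y(123, -28) = -274*134 + 0 = -36716 + 0 = -36716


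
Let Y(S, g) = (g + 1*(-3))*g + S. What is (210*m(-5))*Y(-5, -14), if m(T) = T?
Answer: -244650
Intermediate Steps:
Y(S, g) = S + g*(-3 + g) (Y(S, g) = (g - 3)*g + S = (-3 + g)*g + S = g*(-3 + g) + S = S + g*(-3 + g))
(210*m(-5))*Y(-5, -14) = (210*(-5))*(-5 + (-14)² - 3*(-14)) = -1050*(-5 + 196 + 42) = -1050*233 = -244650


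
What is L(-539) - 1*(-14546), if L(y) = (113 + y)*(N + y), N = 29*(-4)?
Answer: 293576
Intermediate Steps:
N = -116
L(y) = (-116 + y)*(113 + y) (L(y) = (113 + y)*(-116 + y) = (-116 + y)*(113 + y))
L(-539) - 1*(-14546) = (-13108 + (-539)² - 3*(-539)) - 1*(-14546) = (-13108 + 290521 + 1617) + 14546 = 279030 + 14546 = 293576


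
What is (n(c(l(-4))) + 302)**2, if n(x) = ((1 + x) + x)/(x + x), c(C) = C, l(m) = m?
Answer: 5870929/64 ≈ 91733.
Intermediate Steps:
n(x) = (1 + 2*x)/(2*x) (n(x) = (1 + 2*x)/((2*x)) = (1 + 2*x)*(1/(2*x)) = (1 + 2*x)/(2*x))
(n(c(l(-4))) + 302)**2 = ((1/2 - 4)/(-4) + 302)**2 = (-1/4*(-7/2) + 302)**2 = (7/8 + 302)**2 = (2423/8)**2 = 5870929/64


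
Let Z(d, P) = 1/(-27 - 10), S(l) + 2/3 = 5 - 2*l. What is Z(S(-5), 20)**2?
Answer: 1/1369 ≈ 0.00073046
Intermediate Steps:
S(l) = 13/3 - 2*l (S(l) = -2/3 + (5 - 2*l) = 13/3 - 2*l)
Z(d, P) = -1/37 (Z(d, P) = 1/(-37) = -1/37)
Z(S(-5), 20)**2 = (-1/37)**2 = 1/1369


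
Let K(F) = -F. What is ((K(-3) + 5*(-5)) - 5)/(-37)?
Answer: 27/37 ≈ 0.72973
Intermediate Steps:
((K(-3) + 5*(-5)) - 5)/(-37) = ((-1*(-3) + 5*(-5)) - 5)/(-37) = ((3 - 25) - 5)*(-1/37) = (-22 - 5)*(-1/37) = -27*(-1/37) = 27/37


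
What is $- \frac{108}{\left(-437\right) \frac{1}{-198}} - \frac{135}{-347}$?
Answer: $- \frac{7361253}{151639} \approx -48.545$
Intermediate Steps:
$- \frac{108}{\left(-437\right) \frac{1}{-198}} - \frac{135}{-347} = - \frac{108}{\left(-437\right) \left(- \frac{1}{198}\right)} - - \frac{135}{347} = - \frac{108}{\frac{437}{198}} + \frac{135}{347} = \left(-108\right) \frac{198}{437} + \frac{135}{347} = - \frac{21384}{437} + \frac{135}{347} = - \frac{7361253}{151639}$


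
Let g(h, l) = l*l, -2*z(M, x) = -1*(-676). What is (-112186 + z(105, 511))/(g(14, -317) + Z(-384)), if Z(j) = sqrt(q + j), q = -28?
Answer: -11307424236/10098039533 + 225048*I*sqrt(103)/10098039533 ≈ -1.1198 + 0.00022618*I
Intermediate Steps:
z(M, x) = -338 (z(M, x) = -(-1)*(-676)/2 = -1/2*676 = -338)
Z(j) = sqrt(-28 + j)
g(h, l) = l**2
(-112186 + z(105, 511))/(g(14, -317) + Z(-384)) = (-112186 - 338)/((-317)**2 + sqrt(-28 - 384)) = -112524/(100489 + sqrt(-412)) = -112524/(100489 + 2*I*sqrt(103))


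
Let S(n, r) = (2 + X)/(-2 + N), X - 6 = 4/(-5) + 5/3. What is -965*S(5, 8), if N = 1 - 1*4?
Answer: 25669/15 ≈ 1711.3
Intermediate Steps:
X = 103/15 (X = 6 + (4/(-5) + 5/3) = 6 + (4*(-⅕) + 5*(⅓)) = 6 + (-⅘ + 5/3) = 6 + 13/15 = 103/15 ≈ 6.8667)
N = -3 (N = 1 - 4 = -3)
S(n, r) = -133/75 (S(n, r) = (2 + 103/15)/(-2 - 3) = (133/15)/(-5) = (133/15)*(-⅕) = -133/75)
-965*S(5, 8) = -965*(-133/75) = 25669/15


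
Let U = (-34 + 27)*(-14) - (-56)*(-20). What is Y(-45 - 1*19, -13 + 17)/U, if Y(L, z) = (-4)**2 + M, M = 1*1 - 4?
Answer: -13/1022 ≈ -0.012720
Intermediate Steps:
M = -3 (M = 1 - 4 = -3)
Y(L, z) = 13 (Y(L, z) = (-4)**2 - 3 = 16 - 3 = 13)
U = -1022 (U = -7*(-14) - 1*1120 = 98 - 1120 = -1022)
Y(-45 - 1*19, -13 + 17)/U = 13/(-1022) = 13*(-1/1022) = -13/1022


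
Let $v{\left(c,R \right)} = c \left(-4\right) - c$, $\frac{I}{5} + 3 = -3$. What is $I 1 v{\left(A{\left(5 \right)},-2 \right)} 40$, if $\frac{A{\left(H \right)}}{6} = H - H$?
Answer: $0$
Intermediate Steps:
$I = -30$ ($I = -15 + 5 \left(-3\right) = -15 - 15 = -30$)
$A{\left(H \right)} = 0$ ($A{\left(H \right)} = 6 \left(H - H\right) = 6 \cdot 0 = 0$)
$v{\left(c,R \right)} = - 5 c$ ($v{\left(c,R \right)} = - 4 c - c = - 5 c$)
$I 1 v{\left(A{\left(5 \right)},-2 \right)} 40 = \left(-30\right) 1 \left(\left(-5\right) 0\right) 40 = \left(-30\right) 0 \cdot 40 = 0 \cdot 40 = 0$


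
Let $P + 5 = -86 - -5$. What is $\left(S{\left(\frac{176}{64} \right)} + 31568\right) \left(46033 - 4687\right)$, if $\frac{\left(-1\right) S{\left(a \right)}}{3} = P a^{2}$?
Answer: $\frac{5543526969}{4} \approx 1.3859 \cdot 10^{9}$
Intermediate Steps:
$P = -86$ ($P = -5 - 81 = -86$)
$S{\left(a \right)} = 258 a^{2}$ ($S{\left(a \right)} = - 3 \left(- 86 a^{2}\right) = 258 a^{2}$)
$\left(S{\left(\frac{176}{64} \right)} + 31568\right) \left(46033 - 4687\right) = \left(258 \left(\frac{176}{64}\right)^{2} + 31568\right) \left(46033 - 4687\right) = \left(258 \left(176 \cdot \frac{1}{64}\right)^{2} + 31568\right) 41346 = \left(258 \left(\frac{11}{4}\right)^{2} + 31568\right) 41346 = \left(258 \cdot \frac{121}{16} + 31568\right) 41346 = \left(\frac{15609}{8} + 31568\right) 41346 = \frac{268153}{8} \cdot 41346 = \frac{5543526969}{4}$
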